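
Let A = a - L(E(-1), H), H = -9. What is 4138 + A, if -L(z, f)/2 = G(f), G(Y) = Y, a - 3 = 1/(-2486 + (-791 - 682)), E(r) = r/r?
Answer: 16322956/3959 ≈ 4123.0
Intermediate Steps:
E(r) = 1
a = 11876/3959 (a = 3 + 1/(-2486 + (-791 - 682)) = 3 + 1/(-2486 - 1473) = 3 + 1/(-3959) = 3 - 1/3959 = 11876/3959 ≈ 2.9997)
L(z, f) = -2*f
A = -59386/3959 (A = 11876/3959 - (-2)*(-9) = 11876/3959 - 1*18 = 11876/3959 - 18 = -59386/3959 ≈ -15.000)
4138 + A = 4138 - 59386/3959 = 16322956/3959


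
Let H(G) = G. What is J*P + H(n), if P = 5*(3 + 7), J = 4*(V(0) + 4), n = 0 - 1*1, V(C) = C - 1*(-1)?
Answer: 999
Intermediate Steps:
V(C) = 1 + C (V(C) = C + 1 = 1 + C)
n = -1 (n = 0 - 1 = -1)
J = 20 (J = 4*((1 + 0) + 4) = 4*(1 + 4) = 4*5 = 20)
P = 50 (P = 5*10 = 50)
J*P + H(n) = 20*50 - 1 = 1000 - 1 = 999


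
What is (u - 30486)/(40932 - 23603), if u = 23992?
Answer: -6494/17329 ≈ -0.37475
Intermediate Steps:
(u - 30486)/(40932 - 23603) = (23992 - 30486)/(40932 - 23603) = -6494/17329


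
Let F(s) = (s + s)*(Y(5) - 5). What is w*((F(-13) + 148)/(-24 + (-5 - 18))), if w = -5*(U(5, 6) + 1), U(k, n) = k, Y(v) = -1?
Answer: 9120/47 ≈ 194.04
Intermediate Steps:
F(s) = -12*s (F(s) = (s + s)*(-1 - 5) = (2*s)*(-6) = -12*s)
w = -30 (w = -5*(5 + 1) = -5*6 = -30)
w*((F(-13) + 148)/(-24 + (-5 - 18))) = -30*(-12*(-13) + 148)/(-24 + (-5 - 18)) = -30*(156 + 148)/(-24 - 23) = -9120/(-47) = -9120*(-1)/47 = -30*(-304/47) = 9120/47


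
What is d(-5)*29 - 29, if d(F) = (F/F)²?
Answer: 0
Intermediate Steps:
d(F) = 1 (d(F) = 1² = 1)
d(-5)*29 - 29 = 1*29 - 29 = 29 - 29 = 0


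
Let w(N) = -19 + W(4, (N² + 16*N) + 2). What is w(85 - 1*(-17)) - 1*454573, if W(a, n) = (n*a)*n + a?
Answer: 579199188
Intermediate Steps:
W(a, n) = a + a*n² (W(a, n) = (a*n)*n + a = a*n² + a = a + a*n²)
w(N) = -15 + 4*(2 + N² + 16*N)² (w(N) = -19 + 4*(1 + ((N² + 16*N) + 2)²) = -19 + 4*(1 + (2 + N² + 16*N)²) = -19 + (4 + 4*(2 + N² + 16*N)²) = -15 + 4*(2 + N² + 16*N)²)
w(85 - 1*(-17)) - 1*454573 = (-15 + 4*(2 + (85 - 1*(-17))² + 16*(85 - 1*(-17)))²) - 1*454573 = (-15 + 4*(2 + (85 + 17)² + 16*(85 + 17))²) - 454573 = (-15 + 4*(2 + 102² + 16*102)²) - 454573 = (-15 + 4*(2 + 10404 + 1632)²) - 454573 = (-15 + 4*12038²) - 454573 = (-15 + 4*144913444) - 454573 = (-15 + 579653776) - 454573 = 579653761 - 454573 = 579199188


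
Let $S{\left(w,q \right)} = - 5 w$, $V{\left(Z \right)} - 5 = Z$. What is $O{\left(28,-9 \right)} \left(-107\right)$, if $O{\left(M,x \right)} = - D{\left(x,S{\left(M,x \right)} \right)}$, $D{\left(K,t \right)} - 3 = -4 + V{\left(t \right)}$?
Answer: $-14552$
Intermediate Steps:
$V{\left(Z \right)} = 5 + Z$
$D{\left(K,t \right)} = 4 + t$ ($D{\left(K,t \right)} = 3 + \left(-4 + \left(5 + t\right)\right) = 3 + \left(1 + t\right) = 4 + t$)
$O{\left(M,x \right)} = -4 + 5 M$ ($O{\left(M,x \right)} = - (4 - 5 M) = -4 + 5 M$)
$O{\left(28,-9 \right)} \left(-107\right) = \left(-4 + 5 \cdot 28\right) \left(-107\right) = \left(-4 + 140\right) \left(-107\right) = 136 \left(-107\right) = -14552$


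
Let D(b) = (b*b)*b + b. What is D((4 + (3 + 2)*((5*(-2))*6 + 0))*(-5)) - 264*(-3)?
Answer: 3241794272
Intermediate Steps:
D(b) = b + b³ (D(b) = b²*b + b = b³ + b = b + b³)
D((4 + (3 + 2)*((5*(-2))*6 + 0))*(-5)) - 264*(-3) = ((4 + (3 + 2)*((5*(-2))*6 + 0))*(-5) + ((4 + (3 + 2)*((5*(-2))*6 + 0))*(-5))³) - 264*(-3) = ((4 + 5*(-10*6 + 0))*(-5) + ((4 + 5*(-10*6 + 0))*(-5))³) + 792 = ((4 + 5*(-60 + 0))*(-5) + ((4 + 5*(-60 + 0))*(-5))³) + 792 = ((4 + 5*(-60))*(-5) + ((4 + 5*(-60))*(-5))³) + 792 = ((4 - 300)*(-5) + ((4 - 300)*(-5))³) + 792 = (-296*(-5) + (-296*(-5))³) + 792 = (1480 + 1480³) + 792 = (1480 + 3241792000) + 792 = 3241793480 + 792 = 3241794272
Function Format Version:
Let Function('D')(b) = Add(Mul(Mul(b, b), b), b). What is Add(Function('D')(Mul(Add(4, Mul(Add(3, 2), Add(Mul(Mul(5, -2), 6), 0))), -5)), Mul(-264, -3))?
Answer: 3241794272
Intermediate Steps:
Function('D')(b) = Add(b, Pow(b, 3)) (Function('D')(b) = Add(Mul(Pow(b, 2), b), b) = Add(Pow(b, 3), b) = Add(b, Pow(b, 3)))
Add(Function('D')(Mul(Add(4, Mul(Add(3, 2), Add(Mul(Mul(5, -2), 6), 0))), -5)), Mul(-264, -3)) = Add(Add(Mul(Add(4, Mul(Add(3, 2), Add(Mul(Mul(5, -2), 6), 0))), -5), Pow(Mul(Add(4, Mul(Add(3, 2), Add(Mul(Mul(5, -2), 6), 0))), -5), 3)), Mul(-264, -3)) = Add(Add(Mul(Add(4, Mul(5, Add(Mul(-10, 6), 0))), -5), Pow(Mul(Add(4, Mul(5, Add(Mul(-10, 6), 0))), -5), 3)), 792) = Add(Add(Mul(Add(4, Mul(5, Add(-60, 0))), -5), Pow(Mul(Add(4, Mul(5, Add(-60, 0))), -5), 3)), 792) = Add(Add(Mul(Add(4, Mul(5, -60)), -5), Pow(Mul(Add(4, Mul(5, -60)), -5), 3)), 792) = Add(Add(Mul(Add(4, -300), -5), Pow(Mul(Add(4, -300), -5), 3)), 792) = Add(Add(Mul(-296, -5), Pow(Mul(-296, -5), 3)), 792) = Add(Add(1480, Pow(1480, 3)), 792) = Add(Add(1480, 3241792000), 792) = Add(3241793480, 792) = 3241794272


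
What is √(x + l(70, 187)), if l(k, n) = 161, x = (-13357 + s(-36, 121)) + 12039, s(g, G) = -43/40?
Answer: 3*I*√51470/20 ≈ 34.031*I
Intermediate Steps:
s(g, G) = -43/40
x = -52763/40 (x = (-13357 - 43/40) + 12039 = -534323/40 + 12039 = -52763/40 ≈ -1319.1)
√(x + l(70, 187)) = √(-52763/40 + 161) = √(-46323/40) = 3*I*√51470/20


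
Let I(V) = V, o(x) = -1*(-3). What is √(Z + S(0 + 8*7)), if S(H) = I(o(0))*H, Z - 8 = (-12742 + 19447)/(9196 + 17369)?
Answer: 13*√3271037/1771 ≈ 13.276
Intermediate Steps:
o(x) = 3
Z = 14615/1771 (Z = 8 + (-12742 + 19447)/(9196 + 17369) = 8 + 6705/26565 = 8 + 6705*(1/26565) = 8 + 447/1771 = 14615/1771 ≈ 8.2524)
S(H) = 3*H
√(Z + S(0 + 8*7)) = √(14615/1771 + 3*(0 + 8*7)) = √(14615/1771 + 3*(0 + 56)) = √(14615/1771 + 3*56) = √(14615/1771 + 168) = √(312143/1771) = 13*√3271037/1771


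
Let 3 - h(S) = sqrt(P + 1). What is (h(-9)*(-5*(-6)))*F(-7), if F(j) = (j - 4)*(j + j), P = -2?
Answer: 13860 - 4620*I ≈ 13860.0 - 4620.0*I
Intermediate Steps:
F(j) = 2*j*(-4 + j) (F(j) = (-4 + j)*(2*j) = 2*j*(-4 + j))
h(S) = 3 - I (h(S) = 3 - sqrt(-2 + 1) = 3 - sqrt(-1) = 3 - I)
(h(-9)*(-5*(-6)))*F(-7) = ((3 - I)*(-5*(-6)))*(2*(-7)*(-4 - 7)) = ((3 - I)*30)*(2*(-7)*(-11)) = (90 - 30*I)*154 = 13860 - 4620*I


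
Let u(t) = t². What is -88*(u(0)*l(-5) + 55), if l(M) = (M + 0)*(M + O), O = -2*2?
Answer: -4840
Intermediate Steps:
O = -4
l(M) = M*(-4 + M) (l(M) = (M + 0)*(M - 4) = M*(-4 + M))
-88*(u(0)*l(-5) + 55) = -88*(0²*(-5*(-4 - 5)) + 55) = -88*(0*(-5*(-9)) + 55) = -88*(0*45 + 55) = -88*(0 + 55) = -88*55 = -4840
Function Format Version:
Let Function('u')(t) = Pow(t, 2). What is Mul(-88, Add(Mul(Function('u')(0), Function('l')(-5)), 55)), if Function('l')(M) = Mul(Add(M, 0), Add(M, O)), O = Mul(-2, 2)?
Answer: -4840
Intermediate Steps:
O = -4
Function('l')(M) = Mul(M, Add(-4, M)) (Function('l')(M) = Mul(Add(M, 0), Add(M, -4)) = Mul(M, Add(-4, M)))
Mul(-88, Add(Mul(Function('u')(0), Function('l')(-5)), 55)) = Mul(-88, Add(Mul(Pow(0, 2), Mul(-5, Add(-4, -5))), 55)) = Mul(-88, Add(Mul(0, Mul(-5, -9)), 55)) = Mul(-88, Add(Mul(0, 45), 55)) = Mul(-88, Add(0, 55)) = Mul(-88, 55) = -4840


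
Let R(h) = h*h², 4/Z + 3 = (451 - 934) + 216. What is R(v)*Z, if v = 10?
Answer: -400/27 ≈ -14.815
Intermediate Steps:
Z = -2/135 (Z = 4/(-3 + ((451 - 934) + 216)) = 4/(-3 + (-483 + 216)) = 4/(-3 - 267) = 4/(-270) = 4*(-1/270) = -2/135 ≈ -0.014815)
R(h) = h³
R(v)*Z = 10³*(-2/135) = 1000*(-2/135) = -400/27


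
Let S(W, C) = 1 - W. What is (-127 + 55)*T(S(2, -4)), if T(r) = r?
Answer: 72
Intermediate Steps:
(-127 + 55)*T(S(2, -4)) = (-127 + 55)*(1 - 1*2) = -72*(1 - 2) = -72*(-1) = 72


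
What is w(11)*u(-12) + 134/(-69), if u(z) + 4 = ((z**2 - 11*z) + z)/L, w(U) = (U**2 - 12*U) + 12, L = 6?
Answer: 2626/69 ≈ 38.058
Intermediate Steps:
w(U) = 12 + U**2 - 12*U
u(z) = -4 - 5*z/3 + z**2/6 (u(z) = -4 + ((z**2 - 11*z) + z)/6 = -4 + (z**2 - 10*z)*(1/6) = -4 + (-5*z/3 + z**2/6) = -4 - 5*z/3 + z**2/6)
w(11)*u(-12) + 134/(-69) = (12 + 11**2 - 12*11)*(-4 - 5/3*(-12) + (1/6)*(-12)**2) + 134/(-69) = (12 + 121 - 132)*(-4 + 20 + (1/6)*144) + 134*(-1/69) = 1*(-4 + 20 + 24) - 134/69 = 1*40 - 134/69 = 40 - 134/69 = 2626/69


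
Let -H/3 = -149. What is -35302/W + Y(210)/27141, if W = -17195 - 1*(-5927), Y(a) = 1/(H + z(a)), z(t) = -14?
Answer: 69145164379/22070355534 ≈ 3.1329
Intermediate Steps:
H = 447 (H = -3*(-149) = 447)
Y(a) = 1/433 (Y(a) = 1/(447 - 14) = 1/433)
W = -11268 (W = -17195 + 5927 = -11268)
-35302/W + Y(210)/27141 = -35302/(-11268) + (1/433)/27141 = -35302*(-1/11268) + (1/433)*(1/27141) = 17651/5634 + 1/11752053 = 69145164379/22070355534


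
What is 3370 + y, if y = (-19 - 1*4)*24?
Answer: 2818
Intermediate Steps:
y = -552 (y = (-19 - 4)*24 = -23*24 = -552)
3370 + y = 3370 - 552 = 2818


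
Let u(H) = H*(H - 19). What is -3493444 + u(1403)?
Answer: -1551692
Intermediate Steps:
u(H) = H*(-19 + H)
-3493444 + u(1403) = -3493444 + 1403*(-19 + 1403) = -3493444 + 1403*1384 = -3493444 + 1941752 = -1551692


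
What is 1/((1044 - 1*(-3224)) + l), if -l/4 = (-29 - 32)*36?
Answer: 1/13052 ≈ 7.6617e-5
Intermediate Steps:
l = 8784 (l = -4*(-29 - 32)*36 = -(-244)*36 = -4*(-2196) = 8784)
1/((1044 - 1*(-3224)) + l) = 1/((1044 - 1*(-3224)) + 8784) = 1/((1044 + 3224) + 8784) = 1/(4268 + 8784) = 1/13052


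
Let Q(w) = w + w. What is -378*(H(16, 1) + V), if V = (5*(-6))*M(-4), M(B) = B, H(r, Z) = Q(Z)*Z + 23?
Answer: -54810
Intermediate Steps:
Q(w) = 2*w
H(r, Z) = 23 + 2*Z**2 (H(r, Z) = (2*Z)*Z + 23 = 2*Z**2 + 23 = 23 + 2*Z**2)
V = 120 (V = (5*(-6))*(-4) = -30*(-4) = 120)
-378*(H(16, 1) + V) = -378*((23 + 2*1**2) + 120) = -378*((23 + 2*1) + 120) = -378*((23 + 2) + 120) = -378*(25 + 120) = -378*145 = -54810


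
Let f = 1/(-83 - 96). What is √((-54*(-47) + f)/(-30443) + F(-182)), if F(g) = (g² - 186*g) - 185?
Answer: 3*√220371715054659658/5449297 ≈ 258.44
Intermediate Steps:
f = -1/179 (f = 1/(-179) = -1/179 ≈ -0.0055866)
F(g) = -185 + g² - 186*g
√((-54*(-47) + f)/(-30443) + F(-182)) = √((-54*(-47) - 1/179)/(-30443) + (-185 + (-182)² - 186*(-182))) = √((2538 - 1/179)*(-1/30443) + (-185 + 33124 + 33852)) = √((454301/179)*(-1/30443) + 66791) = √(-454301/5449297 + 66791) = √(363963541626/5449297) = 3*√220371715054659658/5449297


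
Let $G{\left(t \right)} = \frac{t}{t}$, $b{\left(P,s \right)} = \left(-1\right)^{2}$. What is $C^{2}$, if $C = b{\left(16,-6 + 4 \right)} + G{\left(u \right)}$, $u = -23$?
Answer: $4$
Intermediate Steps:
$b{\left(P,s \right)} = 1$
$G{\left(t \right)} = 1$
$C = 2$ ($C = 1 + 1 = 2$)
$C^{2} = 2^{2} = 4$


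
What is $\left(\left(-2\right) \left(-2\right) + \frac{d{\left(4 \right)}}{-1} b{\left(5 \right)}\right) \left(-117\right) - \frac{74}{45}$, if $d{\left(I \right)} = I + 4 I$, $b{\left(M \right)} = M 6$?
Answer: $\frac{3137866}{45} \approx 69730.0$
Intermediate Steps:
$b{\left(M \right)} = 6 M$
$d{\left(I \right)} = 5 I$
$\left(\left(-2\right) \left(-2\right) + \frac{d{\left(4 \right)}}{-1} b{\left(5 \right)}\right) \left(-117\right) - \frac{74}{45} = \left(\left(-2\right) \left(-2\right) + \frac{5 \cdot 4}{-1} \cdot 6 \cdot 5\right) \left(-117\right) - \frac{74}{45} = \left(4 + 20 \left(-1\right) 30\right) \left(-117\right) - \frac{74}{45} = \left(4 - 600\right) \left(-117\right) - \frac{74}{45} = \left(-596\right) \left(-117\right) - \frac{74}{45} = 69732 - \frac{74}{45} = \frac{3137866}{45}$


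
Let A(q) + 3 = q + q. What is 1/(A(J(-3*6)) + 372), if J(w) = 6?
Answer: 1/381 ≈ 0.0026247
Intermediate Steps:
A(q) = -3 + 2*q (A(q) = -3 + (q + q) = -3 + 2*q)
1/(A(J(-3*6)) + 372) = 1/((-3 + 2*6) + 372) = 1/((-3 + 12) + 372) = 1/(9 + 372) = 1/381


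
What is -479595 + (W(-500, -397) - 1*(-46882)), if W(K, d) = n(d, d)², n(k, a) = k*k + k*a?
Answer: 99361954811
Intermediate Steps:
n(k, a) = k² + a*k
W(K, d) = 4*d⁴ (W(K, d) = (d*(d + d))² = (d*(2*d))² = (2*d²)² = 4*d⁴)
-479595 + (W(-500, -397) - 1*(-46882)) = -479595 + (4*(-397)⁴ - 1*(-46882)) = -479595 + (4*24840596881 + 46882) = -479595 + (99362387524 + 46882) = -479595 + 99362434406 = 99361954811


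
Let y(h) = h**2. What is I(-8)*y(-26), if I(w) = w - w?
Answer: 0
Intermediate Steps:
I(w) = 0
I(-8)*y(-26) = 0*(-26)**2 = 0*676 = 0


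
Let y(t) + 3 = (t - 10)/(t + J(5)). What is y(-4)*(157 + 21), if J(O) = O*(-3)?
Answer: -7654/19 ≈ -402.84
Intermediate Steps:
J(O) = -3*O
y(t) = -3 + (-10 + t)/(-15 + t) (y(t) = -3 + (t - 10)/(t - 3*5) = -3 + (-10 + t)/(t - 15) = -3 + (-10 + t)/(-15 + t))
y(-4)*(157 + 21) = ((35 - 2*(-4))/(-15 - 4))*(157 + 21) = ((35 + 8)/(-19))*178 = -1/19*43*178 = -43/19*178 = -7654/19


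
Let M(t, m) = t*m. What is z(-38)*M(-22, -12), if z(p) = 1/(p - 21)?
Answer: -264/59 ≈ -4.4746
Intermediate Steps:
M(t, m) = m*t
z(p) = 1/(-21 + p)
z(-38)*M(-22, -12) = (-12*(-22))/(-21 - 38) = 264/(-59) = -1/59*264 = -264/59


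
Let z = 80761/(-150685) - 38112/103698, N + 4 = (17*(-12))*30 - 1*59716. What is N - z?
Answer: -171464025269717/2604288855 ≈ -65839.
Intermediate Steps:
N = -65840 (N = -4 + ((17*(-12))*30 - 1*59716) = -4 + (-204*30 - 59716) = -4 + (-6120 - 59716) = -4 - 65836 = -65840)
z = -2352943483/2604288855 (z = 80761*(-1/150685) - 38112*1/103698 = -80761/150685 - 6352/17283 = -2352943483/2604288855 ≈ -0.90349)
N - z = -65840 - 1*(-2352943483/2604288855) = -65840 + 2352943483/2604288855 = -171464025269717/2604288855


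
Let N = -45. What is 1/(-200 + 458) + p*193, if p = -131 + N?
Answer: -8763743/258 ≈ -33968.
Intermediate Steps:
p = -176 (p = -131 - 45 = -176)
1/(-200 + 458) + p*193 = 1/(-200 + 458) - 176*193 = 1/258 - 33968 = -8763743/258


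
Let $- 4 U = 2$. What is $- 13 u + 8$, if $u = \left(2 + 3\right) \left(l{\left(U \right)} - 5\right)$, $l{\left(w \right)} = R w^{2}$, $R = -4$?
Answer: $398$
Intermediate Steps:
$U = - \frac{1}{2}$ ($U = \left(- \frac{1}{4}\right) 2 = - \frac{1}{2} \approx -0.5$)
$l{\left(w \right)} = - 4 w^{2}$
$u = -30$ ($u = \left(2 + 3\right) \left(- 4 \left(- \frac{1}{2}\right)^{2} - 5\right) = 5 \left(\left(-4\right) \frac{1}{4} - 5\right) = 5 \left(-1 - 5\right) = 5 \left(-6\right) = -30$)
$- 13 u + 8 = \left(-13\right) \left(-30\right) + 8 = 390 + 8 = 398$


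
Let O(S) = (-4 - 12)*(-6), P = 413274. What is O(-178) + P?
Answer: 413370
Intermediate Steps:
O(S) = 96 (O(S) = -16*(-6) = 96)
O(-178) + P = 96 + 413274 = 413370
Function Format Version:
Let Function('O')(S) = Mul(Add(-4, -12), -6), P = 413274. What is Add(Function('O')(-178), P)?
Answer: 413370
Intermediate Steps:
Function('O')(S) = 96 (Function('O')(S) = Mul(-16, -6) = 96)
Add(Function('O')(-178), P) = Add(96, 413274) = 413370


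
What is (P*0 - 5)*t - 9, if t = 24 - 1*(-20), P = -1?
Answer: -229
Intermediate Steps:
t = 44 (t = 24 + 20 = 44)
(P*0 - 5)*t - 9 = (-1*0 - 5)*44 - 9 = (0 - 5)*44 - 9 = -5*44 - 9 = -220 - 9 = -229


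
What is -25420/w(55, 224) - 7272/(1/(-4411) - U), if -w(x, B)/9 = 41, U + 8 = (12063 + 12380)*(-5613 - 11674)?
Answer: 64199298362024/931925531619 ≈ 68.889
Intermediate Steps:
U = -422546149 (U = -8 + (12063 + 12380)*(-5613 - 11674) = -8 + 24443*(-17287) = -8 - 422546141 = -422546149)
w(x, B) = -369 (w(x, B) = -9*41 = -369)
-25420/w(55, 224) - 7272/(1/(-4411) - U) = -25420/(-369) - 7272/(1/(-4411) - 1*(-422546149)) = -25420*(-1/369) - 7272/(-1/4411 + 422546149) = 620/9 - 7272/1863851063238/4411 = 620/9 - 7272*4411/1863851063238 = 620/9 - 1782044/103547281291 = 64199298362024/931925531619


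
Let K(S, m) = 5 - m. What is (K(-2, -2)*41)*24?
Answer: 6888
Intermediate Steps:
(K(-2, -2)*41)*24 = ((5 - 1*(-2))*41)*24 = ((5 + 2)*41)*24 = (7*41)*24 = 287*24 = 6888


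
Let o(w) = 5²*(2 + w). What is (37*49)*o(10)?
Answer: 543900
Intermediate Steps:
o(w) = 50 + 25*w (o(w) = 25*(2 + w) = 50 + 25*w)
(37*49)*o(10) = (37*49)*(50 + 25*10) = 1813*(50 + 250) = 1813*300 = 543900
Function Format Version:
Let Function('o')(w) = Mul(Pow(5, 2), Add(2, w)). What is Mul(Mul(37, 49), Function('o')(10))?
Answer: 543900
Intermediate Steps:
Function('o')(w) = Add(50, Mul(25, w)) (Function('o')(w) = Mul(25, Add(2, w)) = Add(50, Mul(25, w)))
Mul(Mul(37, 49), Function('o')(10)) = Mul(Mul(37, 49), Add(50, Mul(25, 10))) = Mul(1813, Add(50, 250)) = Mul(1813, 300) = 543900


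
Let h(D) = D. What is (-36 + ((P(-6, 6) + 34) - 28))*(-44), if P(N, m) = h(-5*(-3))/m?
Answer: 1210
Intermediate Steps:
P(N, m) = 15/m (P(N, m) = (-5*(-3))/m = 15/m)
(-36 + ((P(-6, 6) + 34) - 28))*(-44) = (-36 + ((15/6 + 34) - 28))*(-44) = (-36 + ((15*(⅙) + 34) - 28))*(-44) = (-36 + ((5/2 + 34) - 28))*(-44) = (-36 + (73/2 - 28))*(-44) = (-36 + 17/2)*(-44) = -55/2*(-44) = 1210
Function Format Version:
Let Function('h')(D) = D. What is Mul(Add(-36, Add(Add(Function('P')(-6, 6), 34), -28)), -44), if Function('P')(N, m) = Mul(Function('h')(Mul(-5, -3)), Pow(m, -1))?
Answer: 1210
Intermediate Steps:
Function('P')(N, m) = Mul(15, Pow(m, -1)) (Function('P')(N, m) = Mul(Mul(-5, -3), Pow(m, -1)) = Mul(15, Pow(m, -1)))
Mul(Add(-36, Add(Add(Function('P')(-6, 6), 34), -28)), -44) = Mul(Add(-36, Add(Add(Mul(15, Pow(6, -1)), 34), -28)), -44) = Mul(Add(-36, Add(Add(Mul(15, Rational(1, 6)), 34), -28)), -44) = Mul(Add(-36, Add(Add(Rational(5, 2), 34), -28)), -44) = Mul(Add(-36, Add(Rational(73, 2), -28)), -44) = Mul(Add(-36, Rational(17, 2)), -44) = Mul(Rational(-55, 2), -44) = 1210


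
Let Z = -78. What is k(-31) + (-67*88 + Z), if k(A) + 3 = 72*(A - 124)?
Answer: -17137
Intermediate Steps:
k(A) = -8931 + 72*A (k(A) = -3 + 72*(A - 124) = -3 + 72*(-124 + A) = -3 + (-8928 + 72*A) = -8931 + 72*A)
k(-31) + (-67*88 + Z) = (-8931 + 72*(-31)) + (-67*88 - 78) = (-8931 - 2232) + (-5896 - 78) = -11163 - 5974 = -17137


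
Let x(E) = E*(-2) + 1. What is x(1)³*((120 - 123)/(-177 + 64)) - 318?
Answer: -35937/113 ≈ -318.03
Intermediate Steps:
x(E) = 1 - 2*E (x(E) = -2*E + 1 = 1 - 2*E)
x(1)³*((120 - 123)/(-177 + 64)) - 318 = (1 - 2*1)³*((120 - 123)/(-177 + 64)) - 318 = (1 - 2)³*(-3/(-113)) - 318 = (-1)³*(-3*(-1/113)) - 318 = -1*3/113 - 318 = -3/113 - 318 = -35937/113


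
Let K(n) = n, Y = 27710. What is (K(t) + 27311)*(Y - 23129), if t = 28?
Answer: 125239959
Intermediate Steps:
(K(t) + 27311)*(Y - 23129) = (28 + 27311)*(27710 - 23129) = 27339*4581 = 125239959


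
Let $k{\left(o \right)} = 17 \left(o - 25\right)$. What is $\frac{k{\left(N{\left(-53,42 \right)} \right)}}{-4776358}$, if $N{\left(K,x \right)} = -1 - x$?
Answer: $\frac{578}{2388179} \approx 0.00024203$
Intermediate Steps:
$k{\left(o \right)} = -425 + 17 o$ ($k{\left(o \right)} = 17 \left(-25 + o\right) = -425 + 17 o$)
$\frac{k{\left(N{\left(-53,42 \right)} \right)}}{-4776358} = \frac{-425 + 17 \left(-1 - 42\right)}{-4776358} = \left(-425 + 17 \left(-1 - 42\right)\right) \left(- \frac{1}{4776358}\right) = \left(-425 + 17 \left(-43\right)\right) \left(- \frac{1}{4776358}\right) = \left(-425 - 731\right) \left(- \frac{1}{4776358}\right) = \left(-1156\right) \left(- \frac{1}{4776358}\right) = \frac{578}{2388179}$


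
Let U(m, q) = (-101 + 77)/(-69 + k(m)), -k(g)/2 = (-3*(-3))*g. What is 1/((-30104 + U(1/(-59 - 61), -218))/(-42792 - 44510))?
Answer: 20035809/6908788 ≈ 2.9000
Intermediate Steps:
k(g) = -18*g (k(g) = -2*(-3*(-3))*g = -18*g)
U(m, q) = -24/(-69 - 18*m) (U(m, q) = (-101 + 77)/(-69 - 18*m) = -24/(-69 - 18*m))
1/((-30104 + U(1/(-59 - 61), -218))/(-42792 - 44510)) = 1/((-30104 + 8/(23 + 6/(-59 - 61)))/(-42792 - 44510)) = 1/((-30104 + 8/(23 + 6/(-120)))/(-87302)) = 1/((-30104 + 8/(23 + 6*(-1/120)))*(-1/87302)) = 1/((-30104 + 8/(23 - 1/20))*(-1/87302)) = 1/((-30104 + 8/(459/20))*(-1/87302)) = 1/((-30104 + 8*(20/459))*(-1/87302)) = 1/((-30104 + 160/459)*(-1/87302)) = 1/(-13817576/459*(-1/87302)) = 1/(6908788/20035809) = 20035809/6908788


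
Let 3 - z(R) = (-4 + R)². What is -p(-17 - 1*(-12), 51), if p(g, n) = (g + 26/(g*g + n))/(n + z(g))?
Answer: -59/342 ≈ -0.17251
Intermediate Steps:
z(R) = 3 - (-4 + R)²
p(g, n) = (g + 26/(n + g²))/(3 + n - (-4 + g)²) (p(g, n) = (g + 26/(g*g + n))/(n + (3 - (-4 + g)²)) = (g + 26/(g² + n))/(3 + n - (-4 + g)²) = (g + 26/(n + g²))/(3 + n - (-4 + g)²))
-p(-17 - 1*(-12), 51) = -(26 + (-17 - 1*(-12))³ + (-17 - 1*(-12))*51)/(51² + 51*(-17 - 1*(-12))² - 1*51*(-3 + (-4 + (-17 - 1*(-12)))²) - (-17 - 1*(-12))²*(-3 + (-4 + (-17 - 1*(-12)))²)) = -(26 + (-17 + 12)³ + (-17 + 12)*51)/(2601 + 51*(-17 + 12)² - 1*51*(-3 + (-4 + (-17 + 12))²) - (-17 + 12)²*(-3 + (-4 + (-17 + 12))²)) = -(26 + (-5)³ - 5*51)/(2601 + 51*(-5)² - 1*51*(-3 + (-4 - 5)²) - 1*(-5)²*(-3 + (-4 - 5)²)) = -(26 - 125 - 255)/(2601 + 51*25 - 1*51*(-3 + (-9)²) - 1*25*(-3 + (-9)²)) = -(-354)/(2601 + 1275 - 1*51*(-3 + 81) - 1*25*(-3 + 81)) = -(-354)/(2601 + 1275 - 1*51*78 - 1*25*78) = -(-354)/(2601 + 1275 - 3978 - 1950) = -(-354)/(-2052) = -(-1)*(-354)/2052 = -1*59/342 = -59/342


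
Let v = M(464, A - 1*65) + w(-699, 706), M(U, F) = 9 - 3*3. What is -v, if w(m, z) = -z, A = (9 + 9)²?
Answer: 706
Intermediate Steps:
A = 324 (A = 18² = 324)
M(U, F) = 0 (M(U, F) = 9 - 9 = 0)
v = -706 (v = 0 - 1*706 = 0 - 706 = -706)
-v = -1*(-706) = 706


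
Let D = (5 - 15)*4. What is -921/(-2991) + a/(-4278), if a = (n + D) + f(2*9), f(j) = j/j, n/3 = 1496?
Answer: -1040769/1421722 ≈ -0.73205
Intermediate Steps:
n = 4488 (n = 3*1496 = 4488)
D = -40 (D = -10*4 = -40)
f(j) = 1
a = 4449 (a = (4488 - 40) + 1 = 4448 + 1 = 4449)
-921/(-2991) + a/(-4278) = -921/(-2991) + 4449/(-4278) = -921*(-1/2991) + 4449*(-1/4278) = 307/997 - 1483/1426 = -1040769/1421722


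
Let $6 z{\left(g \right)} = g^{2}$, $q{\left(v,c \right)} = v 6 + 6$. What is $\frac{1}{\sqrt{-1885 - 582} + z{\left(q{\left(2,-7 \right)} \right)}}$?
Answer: $\frac{54}{5383} - \frac{i \sqrt{2467}}{5383} \approx 0.010032 - 0.009227 i$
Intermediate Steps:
$q{\left(v,c \right)} = 6 + 6 v$ ($q{\left(v,c \right)} = 6 v + 6 = 6 + 6 v$)
$z{\left(g \right)} = \frac{g^{2}}{6}$
$\frac{1}{\sqrt{-1885 - 582} + z{\left(q{\left(2,-7 \right)} \right)}} = \frac{1}{\sqrt{-1885 - 582} + \frac{\left(6 + 6 \cdot 2\right)^{2}}{6}} = \frac{1}{\sqrt{-2467} + \frac{\left(6 + 12\right)^{2}}{6}} = \frac{1}{i \sqrt{2467} + \frac{18^{2}}{6}} = \frac{1}{i \sqrt{2467} + \frac{1}{6} \cdot 324} = \frac{1}{i \sqrt{2467} + 54} = \frac{1}{54 + i \sqrt{2467}}$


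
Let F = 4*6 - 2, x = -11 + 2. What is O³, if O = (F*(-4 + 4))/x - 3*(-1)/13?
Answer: 27/2197 ≈ 0.012289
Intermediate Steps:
x = -9
F = 22 (F = 24 - 2 = 22)
O = 3/13 (O = (22*(-4 + 4))/(-9) - 3*(-1)/13 = (22*0)*(-⅑) + 3*(1/13) = 0*(-⅑) + 3/13 = 0 + 3/13 = 3/13 ≈ 0.23077)
O³ = (3/13)³ = 27/2197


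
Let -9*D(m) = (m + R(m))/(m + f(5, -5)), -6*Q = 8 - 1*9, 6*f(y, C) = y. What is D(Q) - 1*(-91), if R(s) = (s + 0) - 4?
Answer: 2468/27 ≈ 91.407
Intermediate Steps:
R(s) = -4 + s (R(s) = s - 4 = -4 + s)
f(y, C) = y/6
Q = 1/6 (Q = -(8 - 1*9)/6 = -(8 - 9)/6 = -1/6*(-1) = 1/6 ≈ 0.16667)
D(m) = -(-4 + 2*m)/(9*(5/6 + m)) (D(m) = -(m + (-4 + m))/(9*(m + (1/6)*5)) = -(-4 + 2*m)/(9*(m + 5/6)) = -(-4 + 2*m)/(9*(5/6 + m)))
D(Q) - 1*(-91) = 4*(2 - 1*1/6)/(3*(5 + 6*(1/6))) - 1*(-91) = 4*(2 - 1/6)/(3*(5 + 1)) + 91 = (4/3)*(11/6)/6 + 91 = (4/3)*(1/6)*(11/6) + 91 = 11/27 + 91 = 2468/27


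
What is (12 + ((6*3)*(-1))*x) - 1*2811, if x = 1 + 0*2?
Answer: -2817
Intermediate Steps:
x = 1 (x = 1 + 0 = 1)
(12 + ((6*3)*(-1))*x) - 1*2811 = (12 + ((6*3)*(-1))*1) - 1*2811 = (12 + (18*(-1))*1) - 2811 = (12 - 18*1) - 2811 = (12 - 18) - 2811 = -6 - 2811 = -2817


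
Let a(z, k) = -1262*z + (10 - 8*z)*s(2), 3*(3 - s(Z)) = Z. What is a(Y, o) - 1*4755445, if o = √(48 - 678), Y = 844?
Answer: -17508913/3 ≈ -5.8363e+6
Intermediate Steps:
s(Z) = 3 - Z/3
o = 3*I*√70 (o = √(-630) = 3*I*√70 ≈ 25.1*I)
a(z, k) = 70/3 - 3842*z/3 (a(z, k) = -1262*z + (10 - 8*z)*(3 - ⅓*2) = -1262*z + (10 - 8*z)*(3 - ⅔) = -1262*z + (10 - 8*z)*(7/3) = -1262*z + (70/3 - 56*z/3) = 70/3 - 3842*z/3)
a(Y, o) - 1*4755445 = (70/3 - 3842/3*844) - 1*4755445 = (70/3 - 3242648/3) - 4755445 = -3242578/3 - 4755445 = -17508913/3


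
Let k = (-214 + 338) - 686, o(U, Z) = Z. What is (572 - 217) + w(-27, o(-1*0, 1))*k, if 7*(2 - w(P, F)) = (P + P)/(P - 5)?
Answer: -35477/56 ≈ -633.52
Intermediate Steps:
k = -562 (k = 124 - 686 = -562)
w(P, F) = 2 - 2*P/(7*(-5 + P)) (w(P, F) = 2 - (P + P)/(7*(P - 5)) = 2 - 2*P/(7*(-5 + P)))
(572 - 217) + w(-27, o(-1*0, 1))*k = (572 - 217) + (2*(-35 + 6*(-27))/(7*(-5 - 27)))*(-562) = 355 + ((2/7)*(-35 - 162)/(-32))*(-562) = 355 + ((2/7)*(-1/32)*(-197))*(-562) = 355 + (197/112)*(-562) = 355 - 55357/56 = -35477/56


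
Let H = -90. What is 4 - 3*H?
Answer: 274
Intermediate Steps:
4 - 3*H = 4 - 3*(-90) = 4 + 270 = 274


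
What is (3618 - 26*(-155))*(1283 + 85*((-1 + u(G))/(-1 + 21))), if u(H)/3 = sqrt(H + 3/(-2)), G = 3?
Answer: 9779880 + 48756*sqrt(6) ≈ 9.8993e+6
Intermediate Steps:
u(H) = 3*sqrt(-3/2 + H) (u(H) = 3*sqrt(H + 3/(-2)) = 3*sqrt(H + 3*(-1/2)) = 3*sqrt(H - 3/2) = 3*sqrt(-3/2 + H))
(3618 - 26*(-155))*(1283 + 85*((-1 + u(G))/(-1 + 21))) = (3618 - 26*(-155))*(1283 + 85*((-1 + 3*sqrt(-6 + 4*3)/2)/(-1 + 21))) = (3618 + 4030)*(1283 + 85*((-1 + 3*sqrt(-6 + 12)/2)/20)) = 7648*(1283 + 85*((-1 + 3*sqrt(6)/2)*(1/20))) = 7648*(1283 + 85*(-1/20 + 3*sqrt(6)/40)) = 7648*(1283 + (-17/4 + 51*sqrt(6)/8)) = 7648*(5115/4 + 51*sqrt(6)/8) = 9779880 + 48756*sqrt(6)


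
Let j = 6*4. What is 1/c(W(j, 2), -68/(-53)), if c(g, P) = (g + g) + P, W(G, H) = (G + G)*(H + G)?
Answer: 53/132356 ≈ 0.00040044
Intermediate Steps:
j = 24
W(G, H) = 2*G*(G + H) (W(G, H) = (2*G)*(G + H) = 2*G*(G + H))
c(g, P) = P + 2*g (c(g, P) = 2*g + P = P + 2*g)
1/c(W(j, 2), -68/(-53)) = 1/(-68/(-53) + 2*(2*24*(24 + 2))) = 1/(-68*(-1/53) + 2*(2*24*26)) = 1/(68/53 + 2*1248) = 1/(68/53 + 2496) = 1/(132356/53) = 53/132356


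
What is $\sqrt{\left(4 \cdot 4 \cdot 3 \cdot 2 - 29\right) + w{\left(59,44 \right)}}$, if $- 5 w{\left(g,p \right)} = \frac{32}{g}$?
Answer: $\frac{\sqrt{5821235}}{295} \approx 8.1787$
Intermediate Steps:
$w{\left(g,p \right)} = - \frac{32}{5 g}$ ($w{\left(g,p \right)} = - \frac{32 \frac{1}{g}}{5} = - \frac{32}{5 g}$)
$\sqrt{\left(4 \cdot 4 \cdot 3 \cdot 2 - 29\right) + w{\left(59,44 \right)}} = \sqrt{\left(4 \cdot 4 \cdot 3 \cdot 2 - 29\right) - \frac{32}{5 \cdot 59}} = \sqrt{\left(4 \cdot 4 \cdot 6 - 29\right) - \frac{32}{295}} = \sqrt{\left(4 \cdot 24 - 29\right) - \frac{32}{295}} = \sqrt{\left(96 - 29\right) - \frac{32}{295}} = \sqrt{67 - \frac{32}{295}} = \sqrt{\frac{19733}{295}} = \frac{\sqrt{5821235}}{295}$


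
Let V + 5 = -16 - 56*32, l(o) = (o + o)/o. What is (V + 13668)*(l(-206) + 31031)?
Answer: 367896215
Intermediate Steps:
l(o) = 2 (l(o) = (2*o)/o = 2)
V = -1813 (V = -5 + (-16 - 56*32) = -5 + (-16 - 1792) = -5 - 1808 = -1813)
(V + 13668)*(l(-206) + 31031) = (-1813 + 13668)*(2 + 31031) = 11855*31033 = 367896215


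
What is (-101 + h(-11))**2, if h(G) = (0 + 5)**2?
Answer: 5776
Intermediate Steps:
h(G) = 25 (h(G) = 5**2 = 25)
(-101 + h(-11))**2 = (-101 + 25)**2 = (-76)**2 = 5776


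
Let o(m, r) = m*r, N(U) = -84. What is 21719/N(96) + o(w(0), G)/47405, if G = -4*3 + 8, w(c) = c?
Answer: -21719/84 ≈ -258.56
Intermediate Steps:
G = -4 (G = -12 + 8 = -4)
21719/N(96) + o(w(0), G)/47405 = 21719/(-84) + (0*(-4))/47405 = 21719*(-1/84) + 0*(1/47405) = -21719/84 + 0 = -21719/84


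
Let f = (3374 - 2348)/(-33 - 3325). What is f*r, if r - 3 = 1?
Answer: -2052/1679 ≈ -1.2222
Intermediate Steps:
r = 4 (r = 3 + 1 = 4)
f = -513/1679 (f = 1026/(-3358) = 1026*(-1/3358) = -513/1679 ≈ -0.30554)
f*r = -513/1679*4 = -2052/1679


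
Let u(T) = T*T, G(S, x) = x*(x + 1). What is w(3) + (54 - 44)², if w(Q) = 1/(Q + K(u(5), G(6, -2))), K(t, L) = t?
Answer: 2801/28 ≈ 100.04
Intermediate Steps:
G(S, x) = x*(1 + x)
u(T) = T²
w(Q) = 1/(25 + Q) (w(Q) = 1/(Q + 5²) = 1/(Q + 25) = 1/(25 + Q))
w(3) + (54 - 44)² = 1/(25 + 3) + (54 - 44)² = 1/28 + 10² = 1/28 + 100 = 2801/28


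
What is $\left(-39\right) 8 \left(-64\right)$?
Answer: $19968$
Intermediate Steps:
$\left(-39\right) 8 \left(-64\right) = \left(-312\right) \left(-64\right) = 19968$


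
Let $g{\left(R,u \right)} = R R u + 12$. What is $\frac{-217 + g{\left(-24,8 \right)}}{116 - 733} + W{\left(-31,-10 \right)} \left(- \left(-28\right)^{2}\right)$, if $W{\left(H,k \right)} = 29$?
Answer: $- \frac{14032515}{617} \approx -22743.0$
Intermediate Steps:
$g{\left(R,u \right)} = 12 + u R^{2}$ ($g{\left(R,u \right)} = R^{2} u + 12 = u R^{2} + 12 = 12 + u R^{2}$)
$\frac{-217 + g{\left(-24,8 \right)}}{116 - 733} + W{\left(-31,-10 \right)} \left(- \left(-28\right)^{2}\right) = \frac{-217 + \left(12 + 8 \left(-24\right)^{2}\right)}{116 - 733} + 29 \left(- \left(-28\right)^{2}\right) = \frac{-217 + \left(12 + 8 \cdot 576\right)}{-617} + 29 \left(\left(-1\right) 784\right) = \left(-217 + \left(12 + 4608\right)\right) \left(- \frac{1}{617}\right) + 29 \left(-784\right) = \left(-217 + 4620\right) \left(- \frac{1}{617}\right) - 22736 = 4403 \left(- \frac{1}{617}\right) - 22736 = - \frac{4403}{617} - 22736 = - \frac{14032515}{617}$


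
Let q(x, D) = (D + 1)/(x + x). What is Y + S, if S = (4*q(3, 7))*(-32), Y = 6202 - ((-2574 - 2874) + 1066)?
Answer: 31240/3 ≈ 10413.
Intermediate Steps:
q(x, D) = (1 + D)/(2*x) (q(x, D) = (1 + D)/((2*x)) = (1 + D)*(1/(2*x)) = (1 + D)/(2*x))
Y = 10584 (Y = 6202 - (-5448 + 1066) = 6202 - 1*(-4382) = 6202 + 4382 = 10584)
S = -512/3 (S = (4*((½)*(1 + 7)/3))*(-32) = (4*((½)*(⅓)*8))*(-32) = (4*(4/3))*(-32) = (16/3)*(-32) = -512/3 ≈ -170.67)
Y + S = 10584 - 512/3 = 31240/3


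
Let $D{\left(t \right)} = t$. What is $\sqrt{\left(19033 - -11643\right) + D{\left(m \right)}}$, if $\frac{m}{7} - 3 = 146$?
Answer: $\sqrt{31719} \approx 178.1$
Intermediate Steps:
$m = 1043$ ($m = 21 + 7 \cdot 146 = 21 + 1022 = 1043$)
$\sqrt{\left(19033 - -11643\right) + D{\left(m \right)}} = \sqrt{\left(19033 - -11643\right) + 1043} = \sqrt{\left(19033 + 11643\right) + 1043} = \sqrt{30676 + 1043} = \sqrt{31719}$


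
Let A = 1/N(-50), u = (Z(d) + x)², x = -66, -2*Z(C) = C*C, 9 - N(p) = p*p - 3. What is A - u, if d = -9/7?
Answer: -26677209823/5973688 ≈ -4465.8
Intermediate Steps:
d = -9/7 (d = -9*⅐ = -9/7 ≈ -1.2857)
N(p) = 12 - p² (N(p) = 9 - (p*p - 3) = 9 - (p² - 3) = 9 - (-3 + p²) = 9 + (3 - p²) = 12 - p²)
Z(C) = -C²/2 (Z(C) = -C*C/2 = -C²/2)
u = 42889401/9604 (u = (-(-9/7)²/2 - 66)² = (-½*81/49 - 66)² = (-81/98 - 66)² = (-6549/98)² = 42889401/9604 ≈ 4465.8)
A = -1/2488 (A = 1/(12 - 1*(-50)²) = 1/(12 - 1*2500) = 1/(12 - 2500) = 1/(-2488) = -1/2488 ≈ -0.00040193)
A - u = -1/2488 - 1*42889401/9604 = -1/2488 - 42889401/9604 = -26677209823/5973688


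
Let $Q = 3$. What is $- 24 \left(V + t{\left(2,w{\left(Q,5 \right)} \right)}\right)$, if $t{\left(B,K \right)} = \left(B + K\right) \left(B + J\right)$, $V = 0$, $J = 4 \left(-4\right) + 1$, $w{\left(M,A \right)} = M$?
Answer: $1560$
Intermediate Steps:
$J = -15$ ($J = -16 + 1 = -15$)
$t{\left(B,K \right)} = \left(-15 + B\right) \left(B + K\right)$ ($t{\left(B,K \right)} = \left(B + K\right) \left(B - 15\right) = \left(B + K\right) \left(-15 + B\right) = \left(-15 + B\right) \left(B + K\right)$)
$- 24 \left(V + t{\left(2,w{\left(Q,5 \right)} \right)}\right) = - 24 \left(0 + \left(2^{2} - 30 - 45 + 2 \cdot 3\right)\right) = - 24 \left(0 + \left(4 - 30 - 45 + 6\right)\right) = - 24 \left(0 - 65\right) = \left(-24\right) \left(-65\right) = 1560$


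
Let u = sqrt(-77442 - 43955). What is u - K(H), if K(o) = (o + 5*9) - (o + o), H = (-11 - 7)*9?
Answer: -207 + I*sqrt(121397) ≈ -207.0 + 348.42*I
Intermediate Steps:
H = -162 (H = -18*9 = -162)
K(o) = 45 - o (K(o) = (o + 45) - 2*o = (45 + o) - 2*o = 45 - o)
u = I*sqrt(121397) (u = sqrt(-121397) = I*sqrt(121397) ≈ 348.42*I)
u - K(H) = I*sqrt(121397) - (45 - 1*(-162)) = I*sqrt(121397) - (45 + 162) = I*sqrt(121397) - 1*207 = I*sqrt(121397) - 207 = -207 + I*sqrt(121397)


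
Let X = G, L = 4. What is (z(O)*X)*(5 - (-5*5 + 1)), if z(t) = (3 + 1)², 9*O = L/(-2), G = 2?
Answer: 928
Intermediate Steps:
O = -2/9 (O = (4/(-2))/9 = (4*(-½))/9 = (⅑)*(-2) = -2/9 ≈ -0.22222)
X = 2
z(t) = 16 (z(t) = 4² = 16)
(z(O)*X)*(5 - (-5*5 + 1)) = (16*2)*(5 - (-5*5 + 1)) = 32*(5 - (-25 + 1)) = 32*(5 - 1*(-24)) = 32*(5 + 24) = 32*29 = 928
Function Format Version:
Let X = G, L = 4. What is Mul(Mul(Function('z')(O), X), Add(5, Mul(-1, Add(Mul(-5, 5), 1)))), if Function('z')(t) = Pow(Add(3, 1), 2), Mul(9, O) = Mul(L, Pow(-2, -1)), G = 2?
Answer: 928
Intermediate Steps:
O = Rational(-2, 9) (O = Mul(Rational(1, 9), Mul(4, Pow(-2, -1))) = Mul(Rational(1, 9), Mul(4, Rational(-1, 2))) = Mul(Rational(1, 9), -2) = Rational(-2, 9) ≈ -0.22222)
X = 2
Function('z')(t) = 16 (Function('z')(t) = Pow(4, 2) = 16)
Mul(Mul(Function('z')(O), X), Add(5, Mul(-1, Add(Mul(-5, 5), 1)))) = Mul(Mul(16, 2), Add(5, Mul(-1, Add(Mul(-5, 5), 1)))) = Mul(32, Add(5, Mul(-1, Add(-25, 1)))) = Mul(32, Add(5, Mul(-1, -24))) = Mul(32, Add(5, 24)) = Mul(32, 29) = 928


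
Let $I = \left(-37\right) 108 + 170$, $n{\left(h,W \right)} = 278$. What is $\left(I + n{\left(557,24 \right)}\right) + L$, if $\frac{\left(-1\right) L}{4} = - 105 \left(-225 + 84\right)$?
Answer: $-62768$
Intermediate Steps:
$I = -3826$ ($I = -3996 + 170 = -3826$)
$L = -59220$ ($L = - 4 \left(- 105 \left(-225 + 84\right)\right) = - 4 \left(\left(-105\right) \left(-141\right)\right) = \left(-4\right) 14805 = -59220$)
$\left(I + n{\left(557,24 \right)}\right) + L = \left(-3826 + 278\right) - 59220 = -3548 - 59220 = -62768$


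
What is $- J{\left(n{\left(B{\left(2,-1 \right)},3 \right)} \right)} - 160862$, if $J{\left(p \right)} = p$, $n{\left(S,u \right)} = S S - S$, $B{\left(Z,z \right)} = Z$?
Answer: $-160864$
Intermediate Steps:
$n{\left(S,u \right)} = S^{2} - S$
$- J{\left(n{\left(B{\left(2,-1 \right)},3 \right)} \right)} - 160862 = - 2 \left(-1 + 2\right) - 160862 = - 2 \cdot 1 - 160862 = \left(-1\right) 2 - 160862 = -2 - 160862 = -160864$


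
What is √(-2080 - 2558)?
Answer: I*√4638 ≈ 68.103*I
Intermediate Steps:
√(-2080 - 2558) = √(-4638) = I*√4638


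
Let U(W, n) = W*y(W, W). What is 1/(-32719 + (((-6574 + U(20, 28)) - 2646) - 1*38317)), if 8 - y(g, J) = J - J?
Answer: -1/80096 ≈ -1.2485e-5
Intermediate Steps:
y(g, J) = 8 (y(g, J) = 8 - (J - J) = 8 - 1*0 = 8 + 0 = 8)
U(W, n) = 8*W (U(W, n) = W*8 = 8*W)
1/(-32719 + (((-6574 + U(20, 28)) - 2646) - 1*38317)) = 1/(-32719 + (((-6574 + 8*20) - 2646) - 1*38317)) = 1/(-32719 + (((-6574 + 160) - 2646) - 38317)) = 1/(-32719 + ((-6414 - 2646) - 38317)) = 1/(-32719 + (-9060 - 38317)) = 1/(-32719 - 47377) = 1/(-80096) = -1/80096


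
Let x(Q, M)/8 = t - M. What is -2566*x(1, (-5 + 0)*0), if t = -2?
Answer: 41056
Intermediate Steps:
x(Q, M) = -16 - 8*M (x(Q, M) = 8*(-2 - M) = -16 - 8*M)
-2566*x(1, (-5 + 0)*0) = -2566*(-16 - 8*(-5 + 0)*0) = -2566*(-16 - (-40)*0) = -2566*(-16 - 8*0) = -2566*(-16 + 0) = -2566*(-16) = 41056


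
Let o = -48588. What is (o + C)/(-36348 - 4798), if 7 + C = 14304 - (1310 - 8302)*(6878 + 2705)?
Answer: -66970045/41146 ≈ -1627.6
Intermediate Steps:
C = 67018633 (C = -7 + (14304 - (1310 - 8302)*(6878 + 2705)) = -7 + (14304 - (-6992)*9583) = -7 + (14304 - 1*(-67004336)) = -7 + (14304 + 67004336) = -7 + 67018640 = 67018633)
(o + C)/(-36348 - 4798) = (-48588 + 67018633)/(-36348 - 4798) = 66970045/(-41146) = 66970045*(-1/41146) = -66970045/41146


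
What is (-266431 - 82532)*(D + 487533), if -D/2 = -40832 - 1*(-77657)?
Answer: -144429853329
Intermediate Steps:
D = -73650 (D = -2*(-40832 - 1*(-77657)) = -2*(-40832 + 77657) = -2*36825 = -73650)
(-266431 - 82532)*(D + 487533) = (-266431 - 82532)*(-73650 + 487533) = -348963*413883 = -144429853329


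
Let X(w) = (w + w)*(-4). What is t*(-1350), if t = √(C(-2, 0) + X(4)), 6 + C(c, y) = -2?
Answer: -2700*I*√10 ≈ -8538.2*I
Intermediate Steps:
C(c, y) = -8 (C(c, y) = -6 - 2 = -8)
X(w) = -8*w (X(w) = (2*w)*(-4) = -8*w)
t = 2*I*√10 (t = √(-8 - 8*4) = √(-8 - 32) = √(-40) = 2*I*√10 ≈ 6.3246*I)
t*(-1350) = (2*I*√10)*(-1350) = -2700*I*√10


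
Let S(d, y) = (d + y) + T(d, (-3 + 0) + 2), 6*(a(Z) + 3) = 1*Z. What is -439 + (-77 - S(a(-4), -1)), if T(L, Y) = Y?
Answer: -1531/3 ≈ -510.33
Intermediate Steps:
a(Z) = -3 + Z/6 (a(Z) = -3 + (1*Z)/6 = -3 + Z/6)
S(d, y) = -1 + d + y (S(d, y) = (d + y) + ((-3 + 0) + 2) = (d + y) + (-3 + 2) = (d + y) - 1 = -1 + d + y)
-439 + (-77 - S(a(-4), -1)) = -439 + (-77 - (-1 + (-3 + (1/6)*(-4)) - 1)) = -439 + (-77 - (-1 + (-3 - 2/3) - 1)) = -439 + (-77 - (-1 - 11/3 - 1)) = -439 + (-77 - 1*(-17/3)) = -439 + (-77 + 17/3) = -439 - 214/3 = -1531/3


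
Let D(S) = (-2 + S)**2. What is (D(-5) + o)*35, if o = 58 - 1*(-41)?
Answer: 5180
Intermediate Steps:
o = 99 (o = 58 + 41 = 99)
(D(-5) + o)*35 = ((-2 - 5)**2 + 99)*35 = ((-7)**2 + 99)*35 = (49 + 99)*35 = 148*35 = 5180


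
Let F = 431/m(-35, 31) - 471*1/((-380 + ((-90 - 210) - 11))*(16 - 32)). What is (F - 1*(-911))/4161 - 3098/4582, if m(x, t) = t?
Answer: -1482858720283/3267251220336 ≈ -0.45386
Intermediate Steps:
F = 4750535/342736 (F = 431/31 - 471*1/((-380 + ((-90 - 210) - 11))*(16 - 32)) = 431*(1/31) - 471*(-1/(16*(-380 + (-300 - 11)))) = 431/31 - 471*(-1/(16*(-380 - 311))) = 431/31 - 471/((-691*(-16))) = 431/31 - 471/11056 = 4750535/342736 ≈ 13.861)
(F - 1*(-911))/4161 - 3098/4582 = (4750535/342736 - 1*(-911))/4161 - 3098/4582 = (4750535/342736 + 911)*(1/4161) - 3098*1/4582 = (316983031/342736)*(1/4161) - 1549/2291 = 316983031/1426124496 - 1549/2291 = -1482858720283/3267251220336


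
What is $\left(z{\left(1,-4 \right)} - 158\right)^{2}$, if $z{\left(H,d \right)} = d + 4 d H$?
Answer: $31684$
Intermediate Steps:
$z{\left(H,d \right)} = d + 4 H d$
$\left(z{\left(1,-4 \right)} - 158\right)^{2} = \left(- 4 \left(1 + 4 \cdot 1\right) - 158\right)^{2} = \left(- 4 \left(1 + 4\right) - 158\right)^{2} = \left(\left(-4\right) 5 - 158\right)^{2} = \left(-20 - 158\right)^{2} = \left(-178\right)^{2} = 31684$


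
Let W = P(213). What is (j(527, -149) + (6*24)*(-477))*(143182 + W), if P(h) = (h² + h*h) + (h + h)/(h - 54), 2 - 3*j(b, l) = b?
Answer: -853756725426/53 ≈ -1.6109e+10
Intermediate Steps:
j(b, l) = ⅔ - b/3
P(h) = 2*h² + 2*h/(-54 + h) (P(h) = (h² + h²) + (2*h)/(-54 + h) = 2*h² + 2*h/(-54 + h))
W = 4809256/53 (W = 2*213*(1 + 213² - 54*213)/(-54 + 213) = 2*213*(1 + 45369 - 11502)/159 = 2*213*(1/159)*33868 = 4809256/53 ≈ 90741.)
(j(527, -149) + (6*24)*(-477))*(143182 + W) = ((⅔ - ⅓*527) + (6*24)*(-477))*(143182 + 4809256/53) = ((⅔ - 527/3) + 144*(-477))*(12397902/53) = (-175 - 68688)*(12397902/53) = -68863*12397902/53 = -853756725426/53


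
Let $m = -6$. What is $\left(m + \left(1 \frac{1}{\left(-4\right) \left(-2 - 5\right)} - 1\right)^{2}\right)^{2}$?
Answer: $\frac{15800625}{614656} \approx 25.706$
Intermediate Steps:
$\left(m + \left(1 \frac{1}{\left(-4\right) \left(-2 - 5\right)} - 1\right)^{2}\right)^{2} = \left(-6 + \left(1 \frac{1}{\left(-4\right) \left(-2 - 5\right)} - 1\right)^{2}\right)^{2} = \left(-6 + \left(1 \frac{1}{\left(-4\right) \left(-7\right)} - 1\right)^{2}\right)^{2} = \left(-6 + \left(1 \cdot \frac{1}{28} - 1\right)^{2}\right)^{2} = \left(-6 + \left(\frac{1}{28} - 1\right)^{2}\right)^{2} = \left(-6 + \left(- \frac{27}{28}\right)^{2}\right)^{2} = \left(-6 + \frac{729}{784}\right)^{2} = \left(- \frac{3975}{784}\right)^{2} = \frac{15800625}{614656}$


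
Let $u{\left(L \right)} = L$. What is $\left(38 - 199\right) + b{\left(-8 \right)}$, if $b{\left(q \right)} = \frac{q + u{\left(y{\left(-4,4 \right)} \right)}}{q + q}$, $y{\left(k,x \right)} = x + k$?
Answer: $- \frac{321}{2} \approx -160.5$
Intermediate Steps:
$y{\left(k,x \right)} = k + x$
$b{\left(q \right)} = \frac{1}{2}$ ($b{\left(q \right)} = \frac{q + \left(-4 + 4\right)}{q + q} = \frac{q + 0}{2 q} = q \frac{1}{2 q} = \frac{1}{2}$)
$\left(38 - 199\right) + b{\left(-8 \right)} = \left(38 - 199\right) + \frac{1}{2} = -161 + \frac{1}{2} = - \frac{321}{2}$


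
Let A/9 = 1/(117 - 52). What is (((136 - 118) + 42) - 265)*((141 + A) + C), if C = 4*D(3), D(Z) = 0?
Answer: -376134/13 ≈ -28933.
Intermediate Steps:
A = 9/65 (A = 9/(117 - 52) = 9/65 ≈ 0.13846)
C = 0 (C = 4*0 = 0)
(((136 - 118) + 42) - 265)*((141 + A) + C) = (((136 - 118) + 42) - 265)*((141 + 9/65) + 0) = ((18 + 42) - 265)*(9174/65 + 0) = (60 - 265)*(9174/65) = -205*9174/65 = -376134/13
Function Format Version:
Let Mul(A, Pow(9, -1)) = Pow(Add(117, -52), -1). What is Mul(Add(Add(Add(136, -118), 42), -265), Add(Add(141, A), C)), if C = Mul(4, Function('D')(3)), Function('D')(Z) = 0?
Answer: Rational(-376134, 13) ≈ -28933.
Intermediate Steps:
A = Rational(9, 65) (A = Mul(9, Pow(Add(117, -52), -1)) = Mul(9, Pow(65, -1)) = Mul(9, Rational(1, 65)) = Rational(9, 65) ≈ 0.13846)
C = 0 (C = Mul(4, 0) = 0)
Mul(Add(Add(Add(136, -118), 42), -265), Add(Add(141, A), C)) = Mul(Add(Add(Add(136, -118), 42), -265), Add(Add(141, Rational(9, 65)), 0)) = Mul(Add(Add(18, 42), -265), Add(Rational(9174, 65), 0)) = Mul(Add(60, -265), Rational(9174, 65)) = Mul(-205, Rational(9174, 65)) = Rational(-376134, 13)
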